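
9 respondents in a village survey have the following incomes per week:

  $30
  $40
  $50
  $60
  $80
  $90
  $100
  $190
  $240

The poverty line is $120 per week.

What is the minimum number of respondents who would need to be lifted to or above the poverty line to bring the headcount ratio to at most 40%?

4

Currently q = 7 of N = 9 are below the line (H = 0.778).
A headcount ratio of at most 40% allows at most ⌊0.40 × 9⌋ = 3 poor respondents.
So at least 7 − 3 = 4 must be lifted.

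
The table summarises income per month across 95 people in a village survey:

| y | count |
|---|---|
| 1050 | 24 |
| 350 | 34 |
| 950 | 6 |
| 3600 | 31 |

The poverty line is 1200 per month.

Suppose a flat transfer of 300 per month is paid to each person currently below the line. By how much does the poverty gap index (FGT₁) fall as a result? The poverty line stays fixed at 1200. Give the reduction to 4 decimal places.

0.1342

Before: below the line — 34×350, 6×950, 24×1050; poverty gap index (FGT₁) = 0.298246.
After the 300 transfer: below the line — 34×650; poverty gap index (FGT₁) = 0.164035.
Reduction = 0.298246 − 0.164035 = 0.1342.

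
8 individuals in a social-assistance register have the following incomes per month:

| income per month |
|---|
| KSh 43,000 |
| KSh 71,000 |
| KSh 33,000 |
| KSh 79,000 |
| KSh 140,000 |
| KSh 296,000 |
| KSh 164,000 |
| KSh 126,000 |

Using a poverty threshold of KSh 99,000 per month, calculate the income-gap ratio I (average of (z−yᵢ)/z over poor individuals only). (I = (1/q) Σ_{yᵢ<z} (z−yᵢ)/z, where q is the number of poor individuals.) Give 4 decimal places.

0.4293

Below the line: KSh 33,000, KSh 43,000, KSh 71,000, KSh 79,000 (q = 4 of N = 8).
Shortfall ratios (z−y)/z: 0.6667, 0.5657, 0.2828, 0.2020; sum = 1.717172.
The income-gap ratio divides by q (the poor only): 1.717172 / 4 = 0.4293.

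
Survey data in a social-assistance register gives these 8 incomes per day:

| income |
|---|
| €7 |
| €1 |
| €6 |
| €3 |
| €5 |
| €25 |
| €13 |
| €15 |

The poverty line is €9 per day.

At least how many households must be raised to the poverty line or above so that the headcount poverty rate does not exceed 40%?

Currently q = 5 of N = 8 are below the line (H = 0.625).
A headcount ratio of at most 40% allows at most ⌊0.40 × 8⌋ = 3 poor households.
So at least 5 − 3 = 2 must be lifted.

2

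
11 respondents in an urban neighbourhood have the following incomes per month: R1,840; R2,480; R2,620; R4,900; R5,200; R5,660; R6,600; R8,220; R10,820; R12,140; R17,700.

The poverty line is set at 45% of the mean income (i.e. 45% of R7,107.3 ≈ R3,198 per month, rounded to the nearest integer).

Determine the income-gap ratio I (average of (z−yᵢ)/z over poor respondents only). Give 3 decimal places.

0.277

Poor units: R1,840, R2,480, R2,620 (q = 3 of N = 11).
Relative gaps: 0.4246, 0.2245, 0.1807; sum = 0.829894.
The income-gap ratio divides by q (the poor only): 0.829894 / 3 = 0.277.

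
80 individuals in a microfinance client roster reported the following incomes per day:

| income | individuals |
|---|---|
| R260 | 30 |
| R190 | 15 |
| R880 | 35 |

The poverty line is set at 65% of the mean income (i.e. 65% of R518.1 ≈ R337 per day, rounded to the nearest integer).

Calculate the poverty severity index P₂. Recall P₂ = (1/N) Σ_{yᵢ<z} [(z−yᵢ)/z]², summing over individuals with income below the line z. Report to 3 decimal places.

Poor units: 15×R190, 30×R260 (q = 45 of N = 80).
Normalized shortfalls: (337−190)/337 = 0.4362 (×15); (337−260)/337 = 0.2285 (×30).
Squared: 0.1903 (×15); 0.0522 (×30).
Sum = 4.420264; P₂ = 4.420264 / 80 = 0.055.

0.055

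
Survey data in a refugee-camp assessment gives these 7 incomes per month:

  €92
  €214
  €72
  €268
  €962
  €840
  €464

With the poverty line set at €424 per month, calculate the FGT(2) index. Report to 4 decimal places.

Incomes under z: €72, €92, €214, €268 (q = 4 of N = 7).
Shortfall ratios: (424−72)/424 = 0.8302; (424−92)/424 = 0.7830; (424−214)/424 = 0.4953; (424−268)/424 = 0.3679.
Squared: 0.6892; 0.6131; 0.2453; 0.1354.
Sum = 1.683006; P₂ = 1.683006 / 7 = 0.2404.

0.2404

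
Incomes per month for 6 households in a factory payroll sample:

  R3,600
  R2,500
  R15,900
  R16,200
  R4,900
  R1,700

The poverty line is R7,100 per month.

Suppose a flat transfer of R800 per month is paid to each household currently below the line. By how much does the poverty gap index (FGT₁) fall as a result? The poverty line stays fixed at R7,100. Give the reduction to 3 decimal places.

0.075

Before: below the line — R1,700, R2,500, R3,600, R4,900; poverty gap index (FGT₁) = 0.36854.
After the R800 transfer: below the line — R2,500, R3,300, R4,400, R5,700; poverty gap index (FGT₁) = 0.29343.
Reduction = 0.36854 − 0.29343 = 0.075.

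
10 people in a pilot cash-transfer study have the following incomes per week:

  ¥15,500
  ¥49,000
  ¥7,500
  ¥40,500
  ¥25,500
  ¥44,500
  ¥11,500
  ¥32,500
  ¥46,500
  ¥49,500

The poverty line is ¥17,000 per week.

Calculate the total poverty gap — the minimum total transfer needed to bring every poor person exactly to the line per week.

¥16,500

Incomes under z: ¥7,500, ¥11,500, ¥15,500 (q = 3 of N = 10).
Individual gaps: 17000−7500 = 9500; 17000−11500 = 5500; 17000−15500 = 1500.
Aggregate gap = ¥16,500.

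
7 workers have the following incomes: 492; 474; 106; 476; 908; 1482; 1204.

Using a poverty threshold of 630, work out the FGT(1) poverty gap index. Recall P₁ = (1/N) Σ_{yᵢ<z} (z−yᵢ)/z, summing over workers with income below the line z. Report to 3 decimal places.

0.220

Below the line: 106, 474, 476, 492 (q = 4 of N = 7).
Shortfall ratios: (630−106)/630 = 0.8317; (630−474)/630 = 0.2476; (630−476)/630 = 0.2444; (630−492)/630 = 0.2190.
Sum of shortfalls = 1.542857; P₁ averages over all N: 1.542857 / 7 = 0.220.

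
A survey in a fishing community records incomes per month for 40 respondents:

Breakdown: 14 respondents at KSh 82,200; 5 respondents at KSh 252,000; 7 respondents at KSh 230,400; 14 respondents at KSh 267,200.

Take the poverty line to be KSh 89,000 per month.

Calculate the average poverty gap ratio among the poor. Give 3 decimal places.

Below z: 14×KSh 82,200 (q = 14 of N = 40).
Relative gaps: 0.0764 (×14); sum = 1.069663.
The income-gap ratio divides by q (the poor only): 1.069663 / 14 = 0.076.

0.076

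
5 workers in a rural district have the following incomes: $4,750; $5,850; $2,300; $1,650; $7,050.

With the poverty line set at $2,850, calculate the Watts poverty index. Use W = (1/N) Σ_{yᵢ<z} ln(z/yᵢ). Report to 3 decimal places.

0.152

Poor units: $1,650, $2,300 (q = 2 of N = 5).
Log gaps: ln(2850/1650) = 0.5465; ln(2850/2300) = 0.2144.
W = 0.760954 / 5 = 0.152.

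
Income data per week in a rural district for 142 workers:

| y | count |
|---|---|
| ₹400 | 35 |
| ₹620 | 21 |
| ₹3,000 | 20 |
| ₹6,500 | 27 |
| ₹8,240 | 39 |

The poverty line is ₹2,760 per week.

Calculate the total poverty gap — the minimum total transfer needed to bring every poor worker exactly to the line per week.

₹127,540

Below the line: 35×₹400, 21×₹620 (q = 56 of N = 142).
Individual gaps: 35×(2760−400) = 82600; 21×(2760−620) = 44940.
Aggregate gap = ₹127,540.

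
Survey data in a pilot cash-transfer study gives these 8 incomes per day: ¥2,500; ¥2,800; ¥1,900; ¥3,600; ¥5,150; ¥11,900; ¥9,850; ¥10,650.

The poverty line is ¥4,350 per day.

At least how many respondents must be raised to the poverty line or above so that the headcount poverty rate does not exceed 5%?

4

4 of the 8 respondents are poor, so H = 4/8 = 0.500.
A headcount ratio of at most 5% allows at most ⌊0.05 × 8⌋ = 0 poor respondents.
So at least 4 − 0 = 4 must be lifted.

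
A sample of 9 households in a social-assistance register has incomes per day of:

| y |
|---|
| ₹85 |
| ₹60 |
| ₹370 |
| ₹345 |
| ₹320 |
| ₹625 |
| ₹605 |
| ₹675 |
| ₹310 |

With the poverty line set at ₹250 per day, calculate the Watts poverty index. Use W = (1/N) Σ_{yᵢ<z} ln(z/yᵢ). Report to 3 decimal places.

0.278

Poor units: ₹60, ₹85 (q = 2 of N = 9).
Log gaps: ln(250/60) = 1.4271; ln(250/85) = 1.0788.
W = 2.505926 / 9 = 0.278.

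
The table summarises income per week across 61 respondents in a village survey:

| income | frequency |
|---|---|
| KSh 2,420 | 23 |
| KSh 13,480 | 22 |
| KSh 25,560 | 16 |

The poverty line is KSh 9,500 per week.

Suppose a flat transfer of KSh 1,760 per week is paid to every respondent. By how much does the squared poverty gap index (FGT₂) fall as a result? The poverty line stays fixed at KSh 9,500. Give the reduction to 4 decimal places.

Before: below the line — 23×KSh 2,420; squared poverty gap index (FGT₂) = 0.209420.
After the KSh 1,760 transfer: below the line — 23×KSh 4,180; squared poverty gap index (FGT₂) = 0.118243.
Reduction = 0.209420 − 0.118243 = 0.0912.

0.0912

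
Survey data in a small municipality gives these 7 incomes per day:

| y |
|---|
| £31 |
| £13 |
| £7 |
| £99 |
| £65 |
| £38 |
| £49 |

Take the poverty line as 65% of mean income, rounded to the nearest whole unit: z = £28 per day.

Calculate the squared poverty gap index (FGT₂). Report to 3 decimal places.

Below z: £7, £13 (q = 2 of N = 7).
Relative gaps: (28−7)/28 = 0.7500; (28−13)/28 = 0.5357.
Squared: 0.5625; 0.2870.
Sum = 0.849490; P₂ = 0.849490 / 7 = 0.121.

0.121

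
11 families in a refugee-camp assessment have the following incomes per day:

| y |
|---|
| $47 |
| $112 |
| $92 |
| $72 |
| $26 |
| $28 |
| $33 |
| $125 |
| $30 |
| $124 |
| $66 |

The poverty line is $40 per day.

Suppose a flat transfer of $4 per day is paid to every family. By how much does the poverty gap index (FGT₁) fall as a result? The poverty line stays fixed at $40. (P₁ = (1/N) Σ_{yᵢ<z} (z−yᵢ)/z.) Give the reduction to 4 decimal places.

0.0364

Before: below the line — $26, $28, $30, $33; poverty gap index (FGT₁) = 0.097727.
After the $4 transfer: below the line — $30, $32, $34, $37; poverty gap index (FGT₁) = 0.061364.
Reduction = 0.097727 − 0.061364 = 0.0364.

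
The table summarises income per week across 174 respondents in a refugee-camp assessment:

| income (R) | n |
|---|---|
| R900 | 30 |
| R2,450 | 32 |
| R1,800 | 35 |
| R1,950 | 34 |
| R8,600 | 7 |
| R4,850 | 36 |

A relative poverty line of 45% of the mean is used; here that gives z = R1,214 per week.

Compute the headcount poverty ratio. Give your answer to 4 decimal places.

30 of the 174 respondents have income below R1,214.
H = 30/174 = 0.1724.

0.1724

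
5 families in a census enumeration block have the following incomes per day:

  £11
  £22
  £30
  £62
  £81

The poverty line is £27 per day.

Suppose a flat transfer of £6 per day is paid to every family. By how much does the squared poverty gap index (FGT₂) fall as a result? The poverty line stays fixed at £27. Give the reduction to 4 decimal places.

Before: below the line — £11, £22; squared poverty gap index (FGT₂) = 0.077092.
After the £6 transfer: below the line — £17; squared poverty gap index (FGT₂) = 0.027435.
Reduction = 0.077092 − 0.027435 = 0.0497.

0.0497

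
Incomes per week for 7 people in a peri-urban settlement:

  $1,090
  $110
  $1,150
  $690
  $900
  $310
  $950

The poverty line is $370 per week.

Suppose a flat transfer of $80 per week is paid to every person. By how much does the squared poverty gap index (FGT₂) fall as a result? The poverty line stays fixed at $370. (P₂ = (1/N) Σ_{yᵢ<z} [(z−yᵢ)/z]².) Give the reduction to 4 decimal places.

0.0405

Before: below the line — $110, $310; squared poverty gap index (FGT₂) = 0.074298.
After the $80 transfer: below the line — $190; squared poverty gap index (FGT₂) = 0.033810.
Reduction = 0.074298 − 0.033810 = 0.0405.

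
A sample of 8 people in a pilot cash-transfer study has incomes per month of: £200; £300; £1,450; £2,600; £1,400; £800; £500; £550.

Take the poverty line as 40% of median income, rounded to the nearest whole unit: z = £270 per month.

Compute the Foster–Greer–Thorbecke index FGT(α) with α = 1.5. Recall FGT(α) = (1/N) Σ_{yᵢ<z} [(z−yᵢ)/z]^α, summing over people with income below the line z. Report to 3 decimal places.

0.017

Incomes under z: £200 (q = 1 of N = 8).
Normalized shortfalls: (270−200)/270 = 0.2593.
Raised to α = 1.5: 0.13201.
Sum = 0.132008; FGT(1.5) = 0.132008 / 8 = 0.017.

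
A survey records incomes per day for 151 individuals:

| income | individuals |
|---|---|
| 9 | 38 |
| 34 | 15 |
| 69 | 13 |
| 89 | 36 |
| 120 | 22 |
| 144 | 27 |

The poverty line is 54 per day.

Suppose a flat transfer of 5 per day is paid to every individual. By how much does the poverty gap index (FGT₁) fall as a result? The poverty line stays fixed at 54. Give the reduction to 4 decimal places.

0.0325

Before: below the line — 38×9, 15×34; poverty gap index (FGT₁) = 0.246505.
After the 5 transfer: below the line — 38×14, 15×39; poverty gap index (FGT₁) = 0.214005.
Reduction = 0.246505 − 0.214005 = 0.0325.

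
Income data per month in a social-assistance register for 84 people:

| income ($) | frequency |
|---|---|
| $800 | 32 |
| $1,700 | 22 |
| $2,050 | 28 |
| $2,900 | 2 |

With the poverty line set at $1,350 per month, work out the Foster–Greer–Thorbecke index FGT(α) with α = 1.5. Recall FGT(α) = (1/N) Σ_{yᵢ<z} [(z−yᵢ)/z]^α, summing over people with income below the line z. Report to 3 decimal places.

0.099

Poor units: 32×$800 (q = 32 of N = 84).
Relative gaps: (1350−800)/1350 = 0.4074 (×32).
Raised to α = 1.5: 0.26004 (×32).
Sum = 8.321342; FGT(1.5) = 8.321342 / 84 = 0.099.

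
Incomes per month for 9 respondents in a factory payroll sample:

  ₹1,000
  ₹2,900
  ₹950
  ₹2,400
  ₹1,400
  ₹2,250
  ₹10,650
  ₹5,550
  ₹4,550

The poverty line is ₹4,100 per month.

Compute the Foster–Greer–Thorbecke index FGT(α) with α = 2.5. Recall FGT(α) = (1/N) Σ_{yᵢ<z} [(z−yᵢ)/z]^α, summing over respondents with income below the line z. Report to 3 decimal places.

0.184

Incomes under z: ₹950, ₹1,000, ₹1,400, ₹2,250, ₹2,400, ₹2,900 (q = 6 of N = 9).
Shortfall ratios: (4100−950)/4100 = 0.7683; (4100−1000)/4100 = 0.7561; (4100−1400)/4100 = 0.6585; (4100−2250)/4100 = 0.4512; (4100−2400)/4100 = 0.4146; (4100−2900)/4100 = 0.2927.
Raised to α = 2.5: 0.51739; 0.49710; 0.35192; 0.13676; 0.11070; 0.04634.
Sum = 1.660225; FGT(2.5) = 1.660225 / 9 = 0.184.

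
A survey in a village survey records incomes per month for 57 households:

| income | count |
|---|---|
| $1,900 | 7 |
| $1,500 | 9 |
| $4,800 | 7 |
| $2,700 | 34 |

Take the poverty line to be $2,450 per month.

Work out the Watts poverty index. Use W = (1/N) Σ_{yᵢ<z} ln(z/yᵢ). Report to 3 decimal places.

0.109

Incomes under z: 9×$1,500, 7×$1,900 (q = 16 of N = 57).
Log shortfalls: ln(2450/1500) = 0.4906 (×9); ln(2450/1900) = 0.2542 (×7).
W = 6.195245 / 57 = 0.109.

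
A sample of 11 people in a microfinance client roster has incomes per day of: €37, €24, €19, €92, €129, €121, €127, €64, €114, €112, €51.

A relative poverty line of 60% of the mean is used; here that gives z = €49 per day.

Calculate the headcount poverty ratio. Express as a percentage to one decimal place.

27.3%

3 of the 11 people have income below €49.
H = 3/11 = 27.3%.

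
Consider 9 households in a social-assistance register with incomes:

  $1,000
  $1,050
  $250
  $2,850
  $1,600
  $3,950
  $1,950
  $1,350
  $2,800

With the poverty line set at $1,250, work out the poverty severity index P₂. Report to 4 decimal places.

Below z: $250, $1,000, $1,050 (q = 3 of N = 9).
Relative gaps: (1250−250)/1250 = 0.8000; (1250−1000)/1250 = 0.2000; (1250−1050)/1250 = 0.1600.
Squared: 0.6400; 0.0400; 0.0256.
Sum = 0.705600; P₂ = 0.705600 / 9 = 0.0784.

0.0784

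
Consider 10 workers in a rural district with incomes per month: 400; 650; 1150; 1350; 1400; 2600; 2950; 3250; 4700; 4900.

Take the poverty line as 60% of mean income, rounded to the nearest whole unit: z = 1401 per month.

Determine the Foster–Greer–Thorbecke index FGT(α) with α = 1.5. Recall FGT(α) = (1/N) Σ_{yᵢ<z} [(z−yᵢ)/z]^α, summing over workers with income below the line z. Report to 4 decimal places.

Poor units: 400, 650, 1150, 1350, 1400 (q = 5 of N = 10).
Shortfall ratios: (1401−400)/1401 = 0.7145; (1401−650)/1401 = 0.5360; (1401−1150)/1401 = 0.1792; (1401−1350)/1401 = 0.0364; (1401−1400)/1401 = 0.0007.
Raised to α = 1.5: 0.60394; 0.39247; 0.07583; 0.00695; 0.00002.
Sum = 1.079203; FGT(1.5) = 1.079203 / 10 = 0.1079.

0.1079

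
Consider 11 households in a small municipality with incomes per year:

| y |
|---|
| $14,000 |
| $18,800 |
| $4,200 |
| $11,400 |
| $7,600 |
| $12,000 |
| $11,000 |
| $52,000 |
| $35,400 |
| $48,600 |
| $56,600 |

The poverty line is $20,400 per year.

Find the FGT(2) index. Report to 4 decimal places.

0.1550

Incomes under z: $4,200, $7,600, $11,000, $11,400, $12,000, $14,000, $18,800 (q = 7 of N = 11).
Normalized shortfalls: (20400−4200)/20400 = 0.7941; (20400−7600)/20400 = 0.6275; (20400−11000)/20400 = 0.4608; (20400−11400)/20400 = 0.4412; (20400−12000)/20400 = 0.4118; (20400−14000)/20400 = 0.3137; (20400−18800)/20400 = 0.0784.
Squared: 0.6306; 0.3937; 0.2123; 0.1946; 0.1696; 0.0984; 0.0062.
Sum = 1.705402; P₂ = 1.705402 / 11 = 0.1550.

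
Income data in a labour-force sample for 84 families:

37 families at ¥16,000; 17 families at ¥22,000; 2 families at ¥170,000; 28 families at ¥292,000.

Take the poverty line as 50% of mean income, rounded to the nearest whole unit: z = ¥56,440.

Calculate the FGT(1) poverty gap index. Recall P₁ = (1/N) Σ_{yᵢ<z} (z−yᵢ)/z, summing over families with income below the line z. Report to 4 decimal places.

0.4391

Poor units: 37×¥16,000, 17×¥22,000 (q = 54 of N = 84).
Shortfall ratios: (56440−16000)/56440 = 0.7165 (×37); (56440−22000)/56440 = 0.6102 (×17).
Σ = 36.884479. Dividing by the full population N = 84 gives P₁ = 0.4391.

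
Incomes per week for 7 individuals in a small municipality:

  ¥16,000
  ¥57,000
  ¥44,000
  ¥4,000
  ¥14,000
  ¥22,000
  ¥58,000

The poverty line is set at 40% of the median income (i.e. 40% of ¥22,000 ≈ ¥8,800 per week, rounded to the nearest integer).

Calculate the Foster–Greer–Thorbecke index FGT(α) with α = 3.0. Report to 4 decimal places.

0.0232

Poor units: ¥4,000 (q = 1 of N = 7).
Gap ratios (z−y)/z: (8800−4000)/8800 = 0.5455.
Raised to α = 3.0: 0.16228.
Sum = 0.162284; FGT(3.0) = 0.162284 / 7 = 0.0232.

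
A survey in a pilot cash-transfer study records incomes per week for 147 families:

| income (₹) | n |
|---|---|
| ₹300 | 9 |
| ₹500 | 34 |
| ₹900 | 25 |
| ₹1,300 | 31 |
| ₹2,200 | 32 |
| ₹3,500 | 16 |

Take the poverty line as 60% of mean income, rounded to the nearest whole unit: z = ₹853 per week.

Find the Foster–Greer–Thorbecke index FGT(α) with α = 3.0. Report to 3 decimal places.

Poor units: 9×₹300, 34×₹500 (q = 43 of N = 147).
Shortfall ratios: (853−300)/853 = 0.6483 (×9); (853−500)/853 = 0.4138 (×34).
Raised to α = 3.0: 0.27248 (×9); 0.07087 (×34).
Sum = 4.861945; FGT(3.0) = 4.861945 / 147 = 0.033.

0.033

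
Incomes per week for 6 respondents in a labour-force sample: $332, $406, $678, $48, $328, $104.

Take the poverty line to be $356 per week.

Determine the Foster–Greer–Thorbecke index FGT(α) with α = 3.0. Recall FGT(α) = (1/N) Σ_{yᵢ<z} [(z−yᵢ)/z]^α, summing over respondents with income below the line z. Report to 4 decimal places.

Incomes under z: $48, $104, $328, $332 (q = 4 of N = 6).
Shortfall ratios: (356−48)/356 = 0.8652; (356−104)/356 = 0.7079; (356−328)/356 = 0.0787; (356−332)/356 = 0.0674.
Raised to α = 3.0: 0.64759; 0.35469; 0.00049; 0.00031.
Sum = 1.003078; FGT(3.0) = 1.003078 / 6 = 0.1672.

0.1672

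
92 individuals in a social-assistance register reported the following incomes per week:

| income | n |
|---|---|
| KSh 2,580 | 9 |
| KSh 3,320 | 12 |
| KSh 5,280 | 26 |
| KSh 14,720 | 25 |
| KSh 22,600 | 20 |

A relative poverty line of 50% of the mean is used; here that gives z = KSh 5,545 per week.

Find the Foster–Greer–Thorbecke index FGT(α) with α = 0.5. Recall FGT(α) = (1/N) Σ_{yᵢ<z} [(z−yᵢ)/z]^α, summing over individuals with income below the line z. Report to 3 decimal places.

0.216

Below the line: 9×KSh 2,580, 12×KSh 3,320, 26×KSh 5,280 (q = 47 of N = 92).
Relative gaps: (5545−2580)/5545 = 0.5347 (×9); (5545−3320)/5545 = 0.4013 (×12); (5545−5280)/5545 = 0.0478 (×26).
Raised to α = 0.5: 0.73124 (×9); 0.63345 (×12); 0.21861 (×26).
Sum = 19.866506; FGT(0.5) = 19.866506 / 92 = 0.216.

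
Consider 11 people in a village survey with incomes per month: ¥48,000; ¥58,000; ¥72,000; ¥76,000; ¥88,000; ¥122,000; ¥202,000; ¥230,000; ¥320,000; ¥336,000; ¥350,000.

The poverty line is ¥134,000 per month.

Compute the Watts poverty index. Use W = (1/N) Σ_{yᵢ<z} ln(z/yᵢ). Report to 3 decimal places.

Below z: ¥48,000, ¥58,000, ¥72,000, ¥76,000, ¥88,000, ¥122,000 (q = 6 of N = 11).
Log shortfalls: ln(134000/48000) = 1.0266; ln(134000/58000) = 0.8374; ln(134000/72000) = 0.6212; ln(134000/76000) = 0.5671; ln(134000/88000) = 0.4205; ln(134000/122000) = 0.0938.
W = 3.566637 / 11 = 0.324.

0.324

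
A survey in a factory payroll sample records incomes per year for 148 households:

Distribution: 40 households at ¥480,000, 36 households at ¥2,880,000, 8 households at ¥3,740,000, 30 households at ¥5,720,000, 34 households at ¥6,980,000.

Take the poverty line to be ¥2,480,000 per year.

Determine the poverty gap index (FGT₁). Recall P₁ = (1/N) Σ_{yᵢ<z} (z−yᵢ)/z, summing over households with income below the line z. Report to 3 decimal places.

Below the line: 40×¥480,000 (q = 40 of N = 148).
Normalized shortfalls: (2480000−480000)/2480000 = 0.8065 (×40).
Σ = 32.258065. Dividing by the full population N = 148 gives P₁ = 0.218.

0.218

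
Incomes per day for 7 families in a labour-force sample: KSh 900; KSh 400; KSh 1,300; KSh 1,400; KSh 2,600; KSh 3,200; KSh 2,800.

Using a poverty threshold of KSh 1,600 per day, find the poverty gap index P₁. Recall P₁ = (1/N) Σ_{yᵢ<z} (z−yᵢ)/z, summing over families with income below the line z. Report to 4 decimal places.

Below z: KSh 400, KSh 900, KSh 1,300, KSh 1,400 (q = 4 of N = 7).
Relative gaps: (1600−400)/1600 = 0.7500; (1600−900)/1600 = 0.4375; (1600−1300)/1600 = 0.1875; (1600−1400)/1600 = 0.1250.
Sum of shortfalls = 1.500000; P₁ averages over all N: 1.500000 / 7 = 0.2143.

0.2143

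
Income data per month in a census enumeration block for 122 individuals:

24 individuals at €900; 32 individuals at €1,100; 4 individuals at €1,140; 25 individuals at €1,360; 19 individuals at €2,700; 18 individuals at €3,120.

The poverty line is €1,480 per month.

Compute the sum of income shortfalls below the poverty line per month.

Below z: 24×€900, 32×€1,100, 4×€1,140, 25×€1,360 (q = 85 of N = 122).
Individual gaps: 24×(1480−900) = 13920; 32×(1480−1100) = 12160; 4×(1480−1140) = 1360; 25×(1480−1360) = 3000.
Aggregate gap = €30,440.

€30,440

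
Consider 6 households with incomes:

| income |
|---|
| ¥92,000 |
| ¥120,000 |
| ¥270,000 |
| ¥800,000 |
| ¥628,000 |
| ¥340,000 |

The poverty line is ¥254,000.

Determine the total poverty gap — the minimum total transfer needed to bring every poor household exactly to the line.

¥296,000

Poor units: ¥92,000, ¥120,000 (q = 2 of N = 6).
Individual gaps: 254000−92000 = 162000; 254000−120000 = 134000.
Aggregate gap = ¥296,000.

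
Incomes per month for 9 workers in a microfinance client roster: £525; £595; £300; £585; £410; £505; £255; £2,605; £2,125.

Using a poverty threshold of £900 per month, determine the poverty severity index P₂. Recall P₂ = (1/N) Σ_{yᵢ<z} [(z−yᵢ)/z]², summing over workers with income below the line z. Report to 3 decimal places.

0.206

Below z: £255, £300, £410, £505, £525, £585, £595 (q = 7 of N = 9).
Normalized shortfalls: (900−255)/900 = 0.7167; (900−300)/900 = 0.6667; (900−410)/900 = 0.5444; (900−505)/900 = 0.4389; (900−525)/900 = 0.4167; (900−585)/900 = 0.3500; (900−595)/900 = 0.3389.
Squared: 0.5136; 0.4444; 0.2964; 0.1926; 0.1736; 0.1225; 0.1148.
Sum = 1.858056; P₂ = 1.858056 / 9 = 0.206.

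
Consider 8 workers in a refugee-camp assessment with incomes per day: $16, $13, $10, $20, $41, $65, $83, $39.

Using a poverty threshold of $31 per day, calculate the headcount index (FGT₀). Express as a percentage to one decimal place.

4 of the 8 workers have income below $31.
H = 4/8 = 50.0%.

50.0%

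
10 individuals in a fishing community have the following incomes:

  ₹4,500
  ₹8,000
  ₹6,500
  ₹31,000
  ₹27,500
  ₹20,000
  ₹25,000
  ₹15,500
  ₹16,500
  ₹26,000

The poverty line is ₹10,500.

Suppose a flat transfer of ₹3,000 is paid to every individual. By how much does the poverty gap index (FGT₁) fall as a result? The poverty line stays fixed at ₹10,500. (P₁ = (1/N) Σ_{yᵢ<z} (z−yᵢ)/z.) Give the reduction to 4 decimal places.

Before: below the line — ₹4,500, ₹6,500, ₹8,000; poverty gap index (FGT₁) = 0.119048.
After the ₹3,000 transfer: below the line — ₹7,500, ₹9,500; poverty gap index (FGT₁) = 0.038095.
Reduction = 0.119048 − 0.038095 = 0.0810.

0.0810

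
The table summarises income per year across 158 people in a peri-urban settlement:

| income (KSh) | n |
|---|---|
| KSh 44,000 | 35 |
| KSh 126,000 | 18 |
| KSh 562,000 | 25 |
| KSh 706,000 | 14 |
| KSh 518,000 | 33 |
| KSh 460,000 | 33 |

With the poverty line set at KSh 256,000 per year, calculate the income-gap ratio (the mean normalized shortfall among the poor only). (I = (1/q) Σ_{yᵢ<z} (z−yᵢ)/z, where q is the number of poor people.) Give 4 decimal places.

Below the line: 35×KSh 44,000, 18×KSh 126,000 (q = 53 of N = 158).
Shortfall ratios (z−y)/z: 0.8281 (×35), 0.5078 (×18); sum = 38.125000.
I averages over the q = 53 poor units only: 38.125000 / 53 = 0.7193.

0.7193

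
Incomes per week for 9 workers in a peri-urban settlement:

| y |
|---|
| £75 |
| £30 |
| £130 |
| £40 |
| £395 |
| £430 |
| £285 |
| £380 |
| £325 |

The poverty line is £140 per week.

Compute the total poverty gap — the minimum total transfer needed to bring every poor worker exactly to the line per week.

Poor units: £30, £40, £75, £130 (q = 4 of N = 9).
Individual gaps: 140−30 = 110; 140−40 = 100; 140−75 = 65; 140−130 = 10.
Aggregate gap = £285.

£285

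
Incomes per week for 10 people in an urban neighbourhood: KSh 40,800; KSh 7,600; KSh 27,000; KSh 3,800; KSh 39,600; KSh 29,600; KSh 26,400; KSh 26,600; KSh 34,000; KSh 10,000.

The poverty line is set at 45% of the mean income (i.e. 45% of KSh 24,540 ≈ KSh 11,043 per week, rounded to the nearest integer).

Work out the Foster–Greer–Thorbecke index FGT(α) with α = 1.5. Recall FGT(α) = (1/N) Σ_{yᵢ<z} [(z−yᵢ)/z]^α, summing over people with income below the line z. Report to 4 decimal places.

0.0734

Below the line: KSh 3,800, KSh 7,600, KSh 10,000 (q = 3 of N = 10).
Relative gaps: (11043−3800)/11043 = 0.6559; (11043−7600)/11043 = 0.3118; (11043−10000)/11043 = 0.0944.
Raised to α = 1.5: 0.53119; 0.17409; 0.02903.
Sum = 0.734304; FGT(1.5) = 0.734304 / 10 = 0.0734.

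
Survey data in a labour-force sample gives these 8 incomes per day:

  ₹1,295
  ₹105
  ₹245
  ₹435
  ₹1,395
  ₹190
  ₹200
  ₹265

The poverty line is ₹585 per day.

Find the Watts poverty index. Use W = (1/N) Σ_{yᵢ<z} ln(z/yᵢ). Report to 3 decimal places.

0.734

Below z: ₹105, ₹190, ₹200, ₹245, ₹265, ₹435 (q = 6 of N = 8).
Log gaps: ln(585/105) = 1.7177; ln(585/190) = 1.1246; ln(585/200) = 1.0733; ln(585/245) = 0.8704; ln(585/265) = 0.7919; ln(585/435) = 0.2963.
W = 5.874035 / 8 = 0.734.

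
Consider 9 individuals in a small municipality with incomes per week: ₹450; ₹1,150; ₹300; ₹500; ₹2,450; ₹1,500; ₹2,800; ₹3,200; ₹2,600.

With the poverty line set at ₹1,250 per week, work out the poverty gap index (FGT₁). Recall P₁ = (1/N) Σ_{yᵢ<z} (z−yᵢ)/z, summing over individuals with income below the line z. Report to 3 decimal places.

Below z: ₹300, ₹450, ₹500, ₹1,150 (q = 4 of N = 9).
Relative gaps: (1250−300)/1250 = 0.7600; (1250−450)/1250 = 0.6400; (1250−500)/1250 = 0.6000; (1250−1150)/1250 = 0.0800.
Sum of shortfalls = 2.080000; P₁ averages over all N: 2.080000 / 9 = 0.231.

0.231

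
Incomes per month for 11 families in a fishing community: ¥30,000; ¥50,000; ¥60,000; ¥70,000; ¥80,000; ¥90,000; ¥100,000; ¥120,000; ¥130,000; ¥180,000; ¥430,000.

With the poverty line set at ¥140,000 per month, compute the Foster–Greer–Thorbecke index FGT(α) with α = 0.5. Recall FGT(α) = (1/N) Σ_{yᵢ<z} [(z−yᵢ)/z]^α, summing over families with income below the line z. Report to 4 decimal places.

0.5076

Incomes under z: ¥30,000, ¥50,000, ¥60,000, ¥70,000, ¥80,000, ¥90,000, ¥100,000, ¥120,000, ¥130,000 (q = 9 of N = 11).
Gap ratios (z−y)/z: (140000−30000)/140000 = 0.7857; (140000−50000)/140000 = 0.6429; (140000−60000)/140000 = 0.5714; (140000−70000)/140000 = 0.5000; (140000−80000)/140000 = 0.4286; (140000−90000)/140000 = 0.3571; (140000−100000)/140000 = 0.2857; (140000−120000)/140000 = 0.1429; (140000−130000)/140000 = 0.0714.
Raised to α = 0.5: 0.88641; 0.80178; 0.75593; 0.70711; 0.65465; 0.59761; 0.53452; 0.37796; 0.26726.
Sum = 5.583241; FGT(0.5) = 5.583241 / 11 = 0.5076.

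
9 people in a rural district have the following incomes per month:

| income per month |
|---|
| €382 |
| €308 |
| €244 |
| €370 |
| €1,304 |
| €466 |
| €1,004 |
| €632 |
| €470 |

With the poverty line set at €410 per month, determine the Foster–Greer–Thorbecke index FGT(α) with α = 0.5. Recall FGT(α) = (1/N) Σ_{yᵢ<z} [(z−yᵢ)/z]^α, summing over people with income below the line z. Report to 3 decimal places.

0.190

Below z: €244, €308, €370, €382 (q = 4 of N = 9).
Relative gaps: (410−244)/410 = 0.4049; (410−308)/410 = 0.2488; (410−370)/410 = 0.0976; (410−382)/410 = 0.0683.
Raised to α = 0.5: 0.63630; 0.49878; 0.31235; 0.26133.
Sum = 1.708755; FGT(0.5) = 1.708755 / 9 = 0.190.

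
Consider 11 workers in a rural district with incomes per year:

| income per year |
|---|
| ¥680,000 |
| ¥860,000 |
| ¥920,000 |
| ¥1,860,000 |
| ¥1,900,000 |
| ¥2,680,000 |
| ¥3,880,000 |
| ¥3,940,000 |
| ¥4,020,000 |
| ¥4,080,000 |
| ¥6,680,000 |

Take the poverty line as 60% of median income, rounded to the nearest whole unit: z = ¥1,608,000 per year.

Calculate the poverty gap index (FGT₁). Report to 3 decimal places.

Below z: ¥680,000, ¥860,000, ¥920,000 (q = 3 of N = 11).
Shortfall ratios: (1608000−680000)/1608000 = 0.5771; (1608000−860000)/1608000 = 0.4652; (1608000−920000)/1608000 = 0.4279.
Σ = 1.470149. Dividing by the full population N = 11 gives P₁ = 0.134.

0.134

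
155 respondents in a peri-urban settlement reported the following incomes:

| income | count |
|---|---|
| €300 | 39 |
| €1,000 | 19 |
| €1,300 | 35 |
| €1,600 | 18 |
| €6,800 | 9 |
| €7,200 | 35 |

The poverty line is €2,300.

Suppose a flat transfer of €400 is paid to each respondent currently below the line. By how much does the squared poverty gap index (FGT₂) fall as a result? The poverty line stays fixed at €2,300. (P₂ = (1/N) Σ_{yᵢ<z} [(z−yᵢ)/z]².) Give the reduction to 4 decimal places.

0.1250

Before: below the line — 39×€300, 19×€1,000, 35×€1,300, 18×€1,600; squared poverty gap index (FGT₂) = 0.282859.
After the €400 transfer: below the line — 39×€700, 19×€1,400, 35×€1,700, 18×€2,000; squared poverty gap index (FGT₂) = 0.157875.
Reduction = 0.282859 − 0.157875 = 0.1250.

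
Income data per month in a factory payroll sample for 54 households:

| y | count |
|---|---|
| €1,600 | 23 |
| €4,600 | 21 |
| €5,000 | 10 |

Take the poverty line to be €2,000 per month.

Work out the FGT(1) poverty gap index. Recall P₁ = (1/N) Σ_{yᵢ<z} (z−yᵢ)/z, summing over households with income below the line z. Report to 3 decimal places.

0.085

Poor units: 23×€1,600 (q = 23 of N = 54).
Normalized shortfalls: (2000−1600)/2000 = 0.2000 (×23).
Σ = 4.600000. Dividing by the full population N = 54 gives P₁ = 0.085.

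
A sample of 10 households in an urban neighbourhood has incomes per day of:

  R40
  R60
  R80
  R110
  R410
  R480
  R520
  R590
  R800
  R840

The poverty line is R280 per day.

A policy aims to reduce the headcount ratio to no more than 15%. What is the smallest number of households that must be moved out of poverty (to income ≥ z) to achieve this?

3

4 of the 10 households are poor, so H = 4/10 = 0.400.
A headcount ratio of at most 15% allows at most ⌊0.15 × 10⌋ = 1 poor households.
So at least 4 − 1 = 3 must be lifted.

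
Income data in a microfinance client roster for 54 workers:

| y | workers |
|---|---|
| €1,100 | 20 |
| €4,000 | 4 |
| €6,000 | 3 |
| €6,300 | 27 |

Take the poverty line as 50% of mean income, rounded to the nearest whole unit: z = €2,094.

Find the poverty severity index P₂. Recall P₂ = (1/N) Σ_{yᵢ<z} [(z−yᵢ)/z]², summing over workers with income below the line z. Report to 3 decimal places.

0.083

Poor units: 20×€1,100 (q = 20 of N = 54).
Gap ratios (z−y)/z: (2094−1100)/2094 = 0.4747 (×20).
Squared: 0.2253 (×20).
Sum = 4.506604; P₂ = 4.506604 / 54 = 0.083.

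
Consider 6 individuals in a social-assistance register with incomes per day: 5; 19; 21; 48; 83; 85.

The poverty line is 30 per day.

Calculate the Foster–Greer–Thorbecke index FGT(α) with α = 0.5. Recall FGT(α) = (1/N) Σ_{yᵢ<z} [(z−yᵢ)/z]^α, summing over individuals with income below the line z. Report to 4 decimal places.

0.3444

Incomes under z: 5, 19, 21 (q = 3 of N = 6).
Normalized shortfalls: (30−5)/30 = 0.8333; (30−19)/30 = 0.3667; (30−21)/30 = 0.3000.
Raised to α = 0.5: 0.91287; 0.60553; 0.54772.
Sum = 2.066124; FGT(0.5) = 2.066124 / 6 = 0.3444.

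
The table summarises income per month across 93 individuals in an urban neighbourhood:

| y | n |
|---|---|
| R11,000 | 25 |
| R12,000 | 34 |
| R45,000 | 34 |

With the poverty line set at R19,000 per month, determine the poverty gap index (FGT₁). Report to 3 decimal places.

0.248

Below the line: 25×R11,000, 34×R12,000 (q = 59 of N = 93).
Gap ratios (z−y)/z: (19000−11000)/19000 = 0.4211 (×25); (19000−12000)/19000 = 0.3684 (×34).
Sum of shortfalls = 23.052632; P₁ averages over all N: 23.052632 / 93 = 0.248.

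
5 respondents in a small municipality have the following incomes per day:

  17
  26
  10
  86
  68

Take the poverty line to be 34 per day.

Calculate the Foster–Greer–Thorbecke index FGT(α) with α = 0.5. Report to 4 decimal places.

0.4065

Below the line: 10, 17, 26 (q = 3 of N = 5).
Shortfall ratios: (34−10)/34 = 0.7059; (34−17)/34 = 0.5000; (34−26)/34 = 0.2353.
Raised to α = 0.5: 0.84017; 0.70711; 0.48507.
Sum = 2.032346; FGT(0.5) = 2.032346 / 5 = 0.4065.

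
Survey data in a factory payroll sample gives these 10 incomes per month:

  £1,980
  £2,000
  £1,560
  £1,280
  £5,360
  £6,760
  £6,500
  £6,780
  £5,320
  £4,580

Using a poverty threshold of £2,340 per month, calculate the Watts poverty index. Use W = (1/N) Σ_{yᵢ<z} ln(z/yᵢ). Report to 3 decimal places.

0.133

Below the line: £1,280, £1,560, £1,980, £2,000 (q = 4 of N = 10).
Log shortfalls: ln(2340/1280) = 0.6033; ln(2340/1560) = 0.4055; ln(2340/1980) = 0.1671; ln(2340/2000) = 0.1570.
W = 1.332814 / 10 = 0.133.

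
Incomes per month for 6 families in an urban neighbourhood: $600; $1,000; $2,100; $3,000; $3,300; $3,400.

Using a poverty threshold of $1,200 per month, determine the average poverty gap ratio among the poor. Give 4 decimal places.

0.3333

Below the line: $600, $1,000 (q = 2 of N = 6).
Relative gaps: 0.5000, 0.1667; sum = 0.666667.
The income-gap ratio divides by q (the poor only): 0.666667 / 2 = 0.3333.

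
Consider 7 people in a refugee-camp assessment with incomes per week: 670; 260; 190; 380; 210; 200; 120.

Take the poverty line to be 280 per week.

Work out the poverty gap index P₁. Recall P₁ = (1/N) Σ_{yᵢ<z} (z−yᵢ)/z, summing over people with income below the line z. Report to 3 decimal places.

0.214

Incomes under z: 120, 190, 200, 210, 260 (q = 5 of N = 7).
Gap ratios (z−y)/z: (280−120)/280 = 0.5714; (280−190)/280 = 0.3214; (280−200)/280 = 0.2857; (280−210)/280 = 0.2500; (280−260)/280 = 0.0714.
Σ = 1.500000. Dividing by the full population N = 7 gives P₁ = 0.214.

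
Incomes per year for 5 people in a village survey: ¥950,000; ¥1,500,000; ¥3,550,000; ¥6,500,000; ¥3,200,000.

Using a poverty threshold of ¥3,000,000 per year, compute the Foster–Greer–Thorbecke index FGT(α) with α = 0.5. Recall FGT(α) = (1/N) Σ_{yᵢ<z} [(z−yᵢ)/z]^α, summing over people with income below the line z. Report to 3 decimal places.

Incomes under z: ¥950,000, ¥1,500,000 (q = 2 of N = 5).
Shortfall ratios: (3000000−950000)/3000000 = 0.6833; (3000000−1500000)/3000000 = 0.5000.
Raised to α = 0.5: 0.82664; 0.70711.
Sum = 1.533747; FGT(0.5) = 1.533747 / 5 = 0.307.

0.307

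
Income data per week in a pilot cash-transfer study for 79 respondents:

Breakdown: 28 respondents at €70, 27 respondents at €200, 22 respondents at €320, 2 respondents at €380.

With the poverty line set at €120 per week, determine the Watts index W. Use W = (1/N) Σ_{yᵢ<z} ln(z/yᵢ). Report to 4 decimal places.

0.1910

Below the line: 28×€70 (q = 28 of N = 79).
Log gaps: ln(120/70) = 0.5390 (×28).
W = 15.091902 / 79 = 0.1910.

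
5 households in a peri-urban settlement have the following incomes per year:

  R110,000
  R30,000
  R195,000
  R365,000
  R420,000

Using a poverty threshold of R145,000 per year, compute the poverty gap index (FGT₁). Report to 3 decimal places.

0.207

Incomes under z: R30,000, R110,000 (q = 2 of N = 5).
Relative gaps: (145000−30000)/145000 = 0.7931; (145000−110000)/145000 = 0.2414.
Σ = 1.034483. Dividing by the full population N = 5 gives P₁ = 0.207.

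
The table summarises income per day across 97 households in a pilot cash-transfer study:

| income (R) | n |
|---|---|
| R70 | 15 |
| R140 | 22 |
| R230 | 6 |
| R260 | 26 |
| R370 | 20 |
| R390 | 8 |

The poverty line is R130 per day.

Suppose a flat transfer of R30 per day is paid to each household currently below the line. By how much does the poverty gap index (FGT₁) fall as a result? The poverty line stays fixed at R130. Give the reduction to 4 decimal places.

0.0357

Before: below the line — 15×R70; poverty gap index (FGT₁) = 0.071372.
After the R30 transfer: below the line — 15×R100; poverty gap index (FGT₁) = 0.035686.
Reduction = 0.071372 − 0.035686 = 0.0357.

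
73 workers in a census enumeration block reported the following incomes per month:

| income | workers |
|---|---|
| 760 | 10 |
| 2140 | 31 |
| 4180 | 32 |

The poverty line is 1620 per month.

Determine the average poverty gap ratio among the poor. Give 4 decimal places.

Poor units: 10×760 (q = 10 of N = 73).
Shortfall ratios (z−y)/z: 0.5309 (×10); sum = 5.308642.
I averages over the q = 10 poor units only: 5.308642 / 10 = 0.5309.

0.5309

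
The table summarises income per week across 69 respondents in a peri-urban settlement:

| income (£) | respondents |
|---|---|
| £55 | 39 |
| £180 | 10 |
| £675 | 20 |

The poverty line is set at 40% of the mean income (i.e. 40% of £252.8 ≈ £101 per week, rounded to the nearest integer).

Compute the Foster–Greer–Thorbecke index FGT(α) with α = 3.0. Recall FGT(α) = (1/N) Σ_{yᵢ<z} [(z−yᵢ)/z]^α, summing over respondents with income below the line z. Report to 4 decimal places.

0.0534

Below the line: 39×£55 (q = 39 of N = 69).
Relative gaps: (101−55)/101 = 0.4554 (×39).
Raised to α = 3.0: 0.09447 (×39).
Sum = 3.684461; FGT(3.0) = 3.684461 / 69 = 0.0534.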